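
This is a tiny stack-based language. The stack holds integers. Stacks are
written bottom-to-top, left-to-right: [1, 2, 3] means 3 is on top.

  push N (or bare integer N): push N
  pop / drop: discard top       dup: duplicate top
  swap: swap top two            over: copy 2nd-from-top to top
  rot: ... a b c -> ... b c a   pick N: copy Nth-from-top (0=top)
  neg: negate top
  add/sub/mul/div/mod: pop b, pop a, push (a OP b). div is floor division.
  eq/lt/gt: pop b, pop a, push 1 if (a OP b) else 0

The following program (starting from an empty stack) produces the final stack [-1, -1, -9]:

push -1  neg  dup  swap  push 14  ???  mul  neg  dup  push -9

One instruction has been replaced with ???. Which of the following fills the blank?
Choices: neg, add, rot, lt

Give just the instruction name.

Stack before ???: [1, 1, 14]
Stack after ???:  [1, 1]
Checking each choice:
  neg: produces [1, 14, 14, -9]
  add: produces [-15, -15, -9]
  rot: produces [1, -14, -14, -9]
  lt: MATCH


Answer: lt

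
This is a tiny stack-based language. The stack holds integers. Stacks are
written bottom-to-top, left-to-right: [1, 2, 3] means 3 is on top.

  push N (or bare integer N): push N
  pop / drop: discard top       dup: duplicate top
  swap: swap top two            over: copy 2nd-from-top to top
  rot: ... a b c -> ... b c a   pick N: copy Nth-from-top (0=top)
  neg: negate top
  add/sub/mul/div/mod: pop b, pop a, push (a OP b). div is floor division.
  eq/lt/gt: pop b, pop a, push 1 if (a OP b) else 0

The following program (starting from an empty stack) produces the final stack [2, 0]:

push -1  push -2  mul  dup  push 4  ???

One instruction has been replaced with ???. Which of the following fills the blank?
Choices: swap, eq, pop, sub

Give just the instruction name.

Stack before ???: [2, 2, 4]
Stack after ???:  [2, 0]
Checking each choice:
  swap: produces [2, 4, 2]
  eq: MATCH
  pop: produces [2, 2]
  sub: produces [2, -2]


Answer: eq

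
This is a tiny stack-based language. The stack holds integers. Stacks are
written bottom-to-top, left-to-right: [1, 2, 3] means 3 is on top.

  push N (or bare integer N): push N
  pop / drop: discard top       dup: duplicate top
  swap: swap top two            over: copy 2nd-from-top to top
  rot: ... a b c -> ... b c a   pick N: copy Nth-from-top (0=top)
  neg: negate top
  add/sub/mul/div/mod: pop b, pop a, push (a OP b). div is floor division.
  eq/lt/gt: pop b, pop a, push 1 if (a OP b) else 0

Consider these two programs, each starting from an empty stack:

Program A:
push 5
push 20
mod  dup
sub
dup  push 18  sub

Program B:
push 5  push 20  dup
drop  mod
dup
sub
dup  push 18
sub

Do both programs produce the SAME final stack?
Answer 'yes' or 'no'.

Program A trace:
  After 'push 5': [5]
  After 'push 20': [5, 20]
  After 'mod': [5]
  After 'dup': [5, 5]
  After 'sub': [0]
  After 'dup': [0, 0]
  After 'push 18': [0, 0, 18]
  After 'sub': [0, -18]
Program A final stack: [0, -18]

Program B trace:
  After 'push 5': [5]
  After 'push 20': [5, 20]
  After 'dup': [5, 20, 20]
  After 'drop': [5, 20]
  After 'mod': [5]
  After 'dup': [5, 5]
  After 'sub': [0]
  After 'dup': [0, 0]
  After 'push 18': [0, 0, 18]
  After 'sub': [0, -18]
Program B final stack: [0, -18]
Same: yes

Answer: yes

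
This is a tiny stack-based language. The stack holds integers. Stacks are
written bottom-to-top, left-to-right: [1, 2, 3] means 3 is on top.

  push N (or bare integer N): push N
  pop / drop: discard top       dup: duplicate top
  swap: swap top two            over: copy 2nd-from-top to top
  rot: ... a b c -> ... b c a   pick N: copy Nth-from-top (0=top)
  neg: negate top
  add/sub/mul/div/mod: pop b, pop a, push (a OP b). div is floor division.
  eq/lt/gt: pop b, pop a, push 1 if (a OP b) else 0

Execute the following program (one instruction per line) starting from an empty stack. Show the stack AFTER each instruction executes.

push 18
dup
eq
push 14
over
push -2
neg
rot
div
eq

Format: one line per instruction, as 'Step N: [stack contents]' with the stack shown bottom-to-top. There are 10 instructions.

Step 1: [18]
Step 2: [18, 18]
Step 3: [1]
Step 4: [1, 14]
Step 5: [1, 14, 1]
Step 6: [1, 14, 1, -2]
Step 7: [1, 14, 1, 2]
Step 8: [1, 1, 2, 14]
Step 9: [1, 1, 0]
Step 10: [1, 0]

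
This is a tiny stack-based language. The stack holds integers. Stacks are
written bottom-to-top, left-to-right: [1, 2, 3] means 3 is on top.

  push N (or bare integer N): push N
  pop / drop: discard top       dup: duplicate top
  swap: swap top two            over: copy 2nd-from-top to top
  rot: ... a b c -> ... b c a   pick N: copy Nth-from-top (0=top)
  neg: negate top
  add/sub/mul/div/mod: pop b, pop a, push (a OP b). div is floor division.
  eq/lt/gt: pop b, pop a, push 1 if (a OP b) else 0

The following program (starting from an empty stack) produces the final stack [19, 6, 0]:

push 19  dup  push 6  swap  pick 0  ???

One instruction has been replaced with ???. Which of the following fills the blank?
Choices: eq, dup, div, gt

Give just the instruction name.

Answer: gt

Derivation:
Stack before ???: [19, 6, 19, 19]
Stack after ???:  [19, 6, 0]
Checking each choice:
  eq: produces [19, 6, 1]
  dup: produces [19, 6, 19, 19, 19]
  div: produces [19, 6, 1]
  gt: MATCH


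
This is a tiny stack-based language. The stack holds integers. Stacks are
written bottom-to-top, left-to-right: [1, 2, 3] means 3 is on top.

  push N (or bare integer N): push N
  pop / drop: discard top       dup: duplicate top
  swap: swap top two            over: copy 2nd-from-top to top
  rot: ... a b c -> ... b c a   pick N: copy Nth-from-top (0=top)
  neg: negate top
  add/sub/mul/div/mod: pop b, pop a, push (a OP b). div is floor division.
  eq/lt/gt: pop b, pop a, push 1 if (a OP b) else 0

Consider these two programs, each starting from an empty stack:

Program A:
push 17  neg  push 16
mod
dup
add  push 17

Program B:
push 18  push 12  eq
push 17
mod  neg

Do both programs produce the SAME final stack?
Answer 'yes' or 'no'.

Answer: no

Derivation:
Program A trace:
  After 'push 17': [17]
  After 'neg': [-17]
  After 'push 16': [-17, 16]
  After 'mod': [15]
  After 'dup': [15, 15]
  After 'add': [30]
  After 'push 17': [30, 17]
Program A final stack: [30, 17]

Program B trace:
  After 'push 18': [18]
  After 'push 12': [18, 12]
  After 'eq': [0]
  After 'push 17': [0, 17]
  After 'mod': [0]
  After 'neg': [0]
Program B final stack: [0]
Same: no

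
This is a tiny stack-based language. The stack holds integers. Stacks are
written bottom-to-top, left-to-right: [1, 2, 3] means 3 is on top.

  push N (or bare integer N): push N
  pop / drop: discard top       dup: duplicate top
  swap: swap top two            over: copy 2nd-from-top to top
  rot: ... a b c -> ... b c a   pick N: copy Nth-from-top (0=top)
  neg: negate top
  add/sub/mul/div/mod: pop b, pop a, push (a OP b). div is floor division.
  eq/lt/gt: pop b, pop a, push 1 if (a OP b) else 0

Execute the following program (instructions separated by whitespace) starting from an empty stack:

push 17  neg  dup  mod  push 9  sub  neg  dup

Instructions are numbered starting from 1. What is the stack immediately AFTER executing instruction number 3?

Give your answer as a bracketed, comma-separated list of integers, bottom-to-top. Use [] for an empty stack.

Step 1 ('push 17'): [17]
Step 2 ('neg'): [-17]
Step 3 ('dup'): [-17, -17]

Answer: [-17, -17]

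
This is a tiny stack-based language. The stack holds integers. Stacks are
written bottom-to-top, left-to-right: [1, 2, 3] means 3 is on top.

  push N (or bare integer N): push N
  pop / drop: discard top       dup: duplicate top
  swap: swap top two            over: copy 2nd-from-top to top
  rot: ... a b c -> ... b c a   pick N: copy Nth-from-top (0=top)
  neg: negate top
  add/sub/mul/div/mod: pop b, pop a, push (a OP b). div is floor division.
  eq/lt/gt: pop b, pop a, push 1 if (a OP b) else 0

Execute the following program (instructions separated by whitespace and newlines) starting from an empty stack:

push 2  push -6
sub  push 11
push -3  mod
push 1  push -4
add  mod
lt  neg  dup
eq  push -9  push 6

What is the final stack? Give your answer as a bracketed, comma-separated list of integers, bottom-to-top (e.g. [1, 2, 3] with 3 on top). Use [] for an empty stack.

After 'push 2': [2]
After 'push -6': [2, -6]
After 'sub': [8]
After 'push 11': [8, 11]
After 'push -3': [8, 11, -3]
After 'mod': [8, -1]
After 'push 1': [8, -1, 1]
After 'push -4': [8, -1, 1, -4]
After 'add': [8, -1, -3]
After 'mod': [8, -1]
After 'lt': [0]
After 'neg': [0]
After 'dup': [0, 0]
After 'eq': [1]
After 'push -9': [1, -9]
After 'push 6': [1, -9, 6]

Answer: [1, -9, 6]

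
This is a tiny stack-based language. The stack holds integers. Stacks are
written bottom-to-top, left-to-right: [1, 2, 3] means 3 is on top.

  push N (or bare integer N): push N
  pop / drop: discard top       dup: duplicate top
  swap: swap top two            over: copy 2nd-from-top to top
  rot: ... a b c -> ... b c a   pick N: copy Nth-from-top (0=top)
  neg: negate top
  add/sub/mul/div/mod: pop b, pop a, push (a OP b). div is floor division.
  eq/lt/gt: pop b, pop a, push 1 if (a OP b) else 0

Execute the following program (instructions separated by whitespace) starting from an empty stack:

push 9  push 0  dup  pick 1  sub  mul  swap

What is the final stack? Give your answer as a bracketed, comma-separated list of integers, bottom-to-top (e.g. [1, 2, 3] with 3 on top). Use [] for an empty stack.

After 'push 9': [9]
After 'push 0': [9, 0]
After 'dup': [9, 0, 0]
After 'pick 1': [9, 0, 0, 0]
After 'sub': [9, 0, 0]
After 'mul': [9, 0]
After 'swap': [0, 9]

Answer: [0, 9]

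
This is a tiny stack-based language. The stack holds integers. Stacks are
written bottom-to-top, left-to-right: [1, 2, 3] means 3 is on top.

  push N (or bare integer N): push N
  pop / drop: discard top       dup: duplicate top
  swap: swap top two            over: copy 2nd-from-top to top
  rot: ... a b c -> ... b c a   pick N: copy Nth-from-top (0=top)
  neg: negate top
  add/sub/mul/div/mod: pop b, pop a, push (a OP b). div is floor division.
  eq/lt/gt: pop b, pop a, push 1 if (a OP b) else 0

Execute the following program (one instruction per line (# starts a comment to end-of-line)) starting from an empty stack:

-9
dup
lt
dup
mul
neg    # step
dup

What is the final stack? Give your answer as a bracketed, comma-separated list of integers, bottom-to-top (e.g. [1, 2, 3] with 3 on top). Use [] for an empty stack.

After 'push -9': [-9]
After 'dup': [-9, -9]
After 'lt': [0]
After 'dup': [0, 0]
After 'mul': [0]
After 'neg': [0]
After 'dup': [0, 0]

Answer: [0, 0]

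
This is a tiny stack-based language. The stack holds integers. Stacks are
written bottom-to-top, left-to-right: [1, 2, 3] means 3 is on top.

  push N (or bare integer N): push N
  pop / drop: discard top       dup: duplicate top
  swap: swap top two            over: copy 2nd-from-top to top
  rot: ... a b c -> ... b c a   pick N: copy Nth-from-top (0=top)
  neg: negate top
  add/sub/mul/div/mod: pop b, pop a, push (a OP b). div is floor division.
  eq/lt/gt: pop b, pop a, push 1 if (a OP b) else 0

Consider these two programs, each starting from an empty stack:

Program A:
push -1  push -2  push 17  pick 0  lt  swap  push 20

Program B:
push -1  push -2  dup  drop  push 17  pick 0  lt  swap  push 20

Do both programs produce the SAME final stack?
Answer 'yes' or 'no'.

Answer: yes

Derivation:
Program A trace:
  After 'push -1': [-1]
  After 'push -2': [-1, -2]
  After 'push 17': [-1, -2, 17]
  After 'pick 0': [-1, -2, 17, 17]
  After 'lt': [-1, -2, 0]
  After 'swap': [-1, 0, -2]
  After 'push 20': [-1, 0, -2, 20]
Program A final stack: [-1, 0, -2, 20]

Program B trace:
  After 'push -1': [-1]
  After 'push -2': [-1, -2]
  After 'dup': [-1, -2, -2]
  After 'drop': [-1, -2]
  After 'push 17': [-1, -2, 17]
  After 'pick 0': [-1, -2, 17, 17]
  After 'lt': [-1, -2, 0]
  After 'swap': [-1, 0, -2]
  After 'push 20': [-1, 0, -2, 20]
Program B final stack: [-1, 0, -2, 20]
Same: yes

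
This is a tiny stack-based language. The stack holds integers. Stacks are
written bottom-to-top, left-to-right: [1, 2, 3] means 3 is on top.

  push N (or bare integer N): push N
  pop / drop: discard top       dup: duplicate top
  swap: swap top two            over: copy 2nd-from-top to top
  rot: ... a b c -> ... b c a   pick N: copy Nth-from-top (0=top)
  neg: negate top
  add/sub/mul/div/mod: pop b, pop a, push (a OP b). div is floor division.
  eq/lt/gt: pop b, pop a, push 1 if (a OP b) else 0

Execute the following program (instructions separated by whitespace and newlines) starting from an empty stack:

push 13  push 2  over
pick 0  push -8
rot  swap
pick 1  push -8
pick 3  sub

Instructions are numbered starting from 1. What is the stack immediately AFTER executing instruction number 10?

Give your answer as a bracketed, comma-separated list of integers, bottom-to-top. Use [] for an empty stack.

Answer: [13, 2, 13, 13, -8, 13, -8, 13]

Derivation:
Step 1 ('push 13'): [13]
Step 2 ('push 2'): [13, 2]
Step 3 ('over'): [13, 2, 13]
Step 4 ('pick 0'): [13, 2, 13, 13]
Step 5 ('push -8'): [13, 2, 13, 13, -8]
Step 6 ('rot'): [13, 2, 13, -8, 13]
Step 7 ('swap'): [13, 2, 13, 13, -8]
Step 8 ('pick 1'): [13, 2, 13, 13, -8, 13]
Step 9 ('push -8'): [13, 2, 13, 13, -8, 13, -8]
Step 10 ('pick 3'): [13, 2, 13, 13, -8, 13, -8, 13]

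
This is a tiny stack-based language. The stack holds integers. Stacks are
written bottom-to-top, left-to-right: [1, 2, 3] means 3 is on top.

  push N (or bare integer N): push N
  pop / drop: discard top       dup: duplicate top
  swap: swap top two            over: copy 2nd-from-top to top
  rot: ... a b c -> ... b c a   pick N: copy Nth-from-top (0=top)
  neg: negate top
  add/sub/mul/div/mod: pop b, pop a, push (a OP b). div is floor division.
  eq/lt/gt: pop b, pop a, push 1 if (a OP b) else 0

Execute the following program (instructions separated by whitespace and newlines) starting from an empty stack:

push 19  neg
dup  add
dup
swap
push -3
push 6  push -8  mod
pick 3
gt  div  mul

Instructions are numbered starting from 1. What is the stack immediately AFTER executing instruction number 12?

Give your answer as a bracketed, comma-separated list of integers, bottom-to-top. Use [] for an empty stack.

Step 1 ('push 19'): [19]
Step 2 ('neg'): [-19]
Step 3 ('dup'): [-19, -19]
Step 4 ('add'): [-38]
Step 5 ('dup'): [-38, -38]
Step 6 ('swap'): [-38, -38]
Step 7 ('push -3'): [-38, -38, -3]
Step 8 ('push 6'): [-38, -38, -3, 6]
Step 9 ('push -8'): [-38, -38, -3, 6, -8]
Step 10 ('mod'): [-38, -38, -3, -2]
Step 11 ('pick 3'): [-38, -38, -3, -2, -38]
Step 12 ('gt'): [-38, -38, -3, 1]

Answer: [-38, -38, -3, 1]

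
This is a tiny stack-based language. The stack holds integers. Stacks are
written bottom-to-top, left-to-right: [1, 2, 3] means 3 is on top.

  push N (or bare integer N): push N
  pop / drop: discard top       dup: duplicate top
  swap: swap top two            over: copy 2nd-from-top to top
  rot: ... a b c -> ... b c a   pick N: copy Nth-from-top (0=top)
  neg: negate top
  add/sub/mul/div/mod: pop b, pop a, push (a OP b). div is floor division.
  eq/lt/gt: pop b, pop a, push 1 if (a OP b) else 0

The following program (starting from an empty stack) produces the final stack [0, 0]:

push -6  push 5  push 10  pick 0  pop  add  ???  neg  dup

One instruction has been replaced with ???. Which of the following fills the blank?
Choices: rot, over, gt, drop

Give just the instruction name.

Answer: gt

Derivation:
Stack before ???: [-6, 15]
Stack after ???:  [0]
Checking each choice:
  rot: stack underflow (need 3, have 2)
  over: produces [-6, 15, 6, 6]
  gt: MATCH
  drop: produces [6, 6]


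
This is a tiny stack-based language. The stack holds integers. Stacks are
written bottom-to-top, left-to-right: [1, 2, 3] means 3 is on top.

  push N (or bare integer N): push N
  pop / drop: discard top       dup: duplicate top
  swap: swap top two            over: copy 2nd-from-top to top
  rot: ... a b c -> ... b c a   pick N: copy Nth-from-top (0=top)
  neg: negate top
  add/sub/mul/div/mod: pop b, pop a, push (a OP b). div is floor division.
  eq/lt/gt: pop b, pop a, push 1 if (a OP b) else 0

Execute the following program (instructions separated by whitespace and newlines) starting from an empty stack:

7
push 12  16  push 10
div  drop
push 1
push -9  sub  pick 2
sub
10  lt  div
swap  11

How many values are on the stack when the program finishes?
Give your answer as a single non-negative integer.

After 'push 7': stack = [7] (depth 1)
After 'push 12': stack = [7, 12] (depth 2)
After 'push 16': stack = [7, 12, 16] (depth 3)
After 'push 10': stack = [7, 12, 16, 10] (depth 4)
After 'div': stack = [7, 12, 1] (depth 3)
After 'drop': stack = [7, 12] (depth 2)
After 'push 1': stack = [7, 12, 1] (depth 3)
After 'push -9': stack = [7, 12, 1, -9] (depth 4)
After 'sub': stack = [7, 12, 10] (depth 3)
After 'pick 2': stack = [7, 12, 10, 7] (depth 4)
After 'sub': stack = [7, 12, 3] (depth 3)
After 'push 10': stack = [7, 12, 3, 10] (depth 4)
After 'lt': stack = [7, 12, 1] (depth 3)
After 'div': stack = [7, 12] (depth 2)
After 'swap': stack = [12, 7] (depth 2)
After 'push 11': stack = [12, 7, 11] (depth 3)

Answer: 3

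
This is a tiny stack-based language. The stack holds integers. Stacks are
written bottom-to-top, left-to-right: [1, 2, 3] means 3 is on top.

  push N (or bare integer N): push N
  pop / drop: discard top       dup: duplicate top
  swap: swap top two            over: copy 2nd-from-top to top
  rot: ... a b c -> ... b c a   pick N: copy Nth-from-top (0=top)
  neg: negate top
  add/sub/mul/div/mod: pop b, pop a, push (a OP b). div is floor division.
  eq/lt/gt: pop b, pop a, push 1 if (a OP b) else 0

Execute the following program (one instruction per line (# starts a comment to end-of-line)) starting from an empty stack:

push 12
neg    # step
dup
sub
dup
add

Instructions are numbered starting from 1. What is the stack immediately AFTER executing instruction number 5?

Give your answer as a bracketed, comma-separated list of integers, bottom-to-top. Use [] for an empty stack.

Answer: [0, 0]

Derivation:
Step 1 ('push 12'): [12]
Step 2 ('neg'): [-12]
Step 3 ('dup'): [-12, -12]
Step 4 ('sub'): [0]
Step 5 ('dup'): [0, 0]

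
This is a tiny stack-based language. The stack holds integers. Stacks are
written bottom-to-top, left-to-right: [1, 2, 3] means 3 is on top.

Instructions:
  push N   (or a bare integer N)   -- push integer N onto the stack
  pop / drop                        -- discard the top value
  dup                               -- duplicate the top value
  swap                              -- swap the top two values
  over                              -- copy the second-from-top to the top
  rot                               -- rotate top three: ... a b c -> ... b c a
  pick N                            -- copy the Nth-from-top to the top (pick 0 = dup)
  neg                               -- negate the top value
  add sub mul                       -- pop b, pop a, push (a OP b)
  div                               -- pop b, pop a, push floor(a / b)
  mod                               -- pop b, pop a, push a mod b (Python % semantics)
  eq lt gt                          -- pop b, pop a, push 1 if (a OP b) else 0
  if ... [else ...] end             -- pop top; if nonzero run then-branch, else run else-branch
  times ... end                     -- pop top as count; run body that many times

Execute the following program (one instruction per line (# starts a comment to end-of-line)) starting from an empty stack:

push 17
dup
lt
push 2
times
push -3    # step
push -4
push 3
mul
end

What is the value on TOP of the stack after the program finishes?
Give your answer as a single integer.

Answer: -12

Derivation:
After 'push 17': [17]
After 'dup': [17, 17]
After 'lt': [0]
After 'push 2': [0, 2]
After 'times': [0]
After 'push -3': [0, -3]
After 'push -4': [0, -3, -4]
After 'push 3': [0, -3, -4, 3]
After 'mul': [0, -3, -12]
After 'push -3': [0, -3, -12, -3]
After 'push -4': [0, -3, -12, -3, -4]
After 'push 3': [0, -3, -12, -3, -4, 3]
After 'mul': [0, -3, -12, -3, -12]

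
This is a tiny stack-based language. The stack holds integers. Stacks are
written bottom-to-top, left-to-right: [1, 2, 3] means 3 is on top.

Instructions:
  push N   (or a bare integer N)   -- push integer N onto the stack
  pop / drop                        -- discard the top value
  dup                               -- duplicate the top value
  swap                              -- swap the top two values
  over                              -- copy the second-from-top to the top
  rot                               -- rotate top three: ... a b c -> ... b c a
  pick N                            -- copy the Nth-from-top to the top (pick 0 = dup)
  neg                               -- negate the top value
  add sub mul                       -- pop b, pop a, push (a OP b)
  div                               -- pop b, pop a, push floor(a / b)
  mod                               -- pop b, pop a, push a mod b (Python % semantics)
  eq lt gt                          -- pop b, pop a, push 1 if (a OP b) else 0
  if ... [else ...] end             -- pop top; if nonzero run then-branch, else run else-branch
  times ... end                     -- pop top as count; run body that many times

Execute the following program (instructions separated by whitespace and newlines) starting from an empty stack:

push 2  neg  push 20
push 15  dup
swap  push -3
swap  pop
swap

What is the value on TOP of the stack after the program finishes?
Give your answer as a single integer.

Answer: 15

Derivation:
After 'push 2': [2]
After 'neg': [-2]
After 'push 20': [-2, 20]
After 'push 15': [-2, 20, 15]
After 'dup': [-2, 20, 15, 15]
After 'swap': [-2, 20, 15, 15]
After 'push -3': [-2, 20, 15, 15, -3]
After 'swap': [-2, 20, 15, -3, 15]
After 'pop': [-2, 20, 15, -3]
After 'swap': [-2, 20, -3, 15]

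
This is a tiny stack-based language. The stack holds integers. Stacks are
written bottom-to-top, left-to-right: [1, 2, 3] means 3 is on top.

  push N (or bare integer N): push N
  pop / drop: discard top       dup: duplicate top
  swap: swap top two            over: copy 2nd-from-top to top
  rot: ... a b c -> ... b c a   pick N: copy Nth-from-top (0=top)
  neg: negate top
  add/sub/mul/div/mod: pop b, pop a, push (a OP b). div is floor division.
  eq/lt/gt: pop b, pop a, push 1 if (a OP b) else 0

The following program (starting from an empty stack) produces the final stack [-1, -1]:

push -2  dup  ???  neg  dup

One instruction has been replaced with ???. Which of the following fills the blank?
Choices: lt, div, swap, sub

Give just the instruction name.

Stack before ???: [-2, -2]
Stack after ???:  [1]
Checking each choice:
  lt: produces [0, 0]
  div: MATCH
  swap: produces [-2, 2, 2]
  sub: produces [0, 0]


Answer: div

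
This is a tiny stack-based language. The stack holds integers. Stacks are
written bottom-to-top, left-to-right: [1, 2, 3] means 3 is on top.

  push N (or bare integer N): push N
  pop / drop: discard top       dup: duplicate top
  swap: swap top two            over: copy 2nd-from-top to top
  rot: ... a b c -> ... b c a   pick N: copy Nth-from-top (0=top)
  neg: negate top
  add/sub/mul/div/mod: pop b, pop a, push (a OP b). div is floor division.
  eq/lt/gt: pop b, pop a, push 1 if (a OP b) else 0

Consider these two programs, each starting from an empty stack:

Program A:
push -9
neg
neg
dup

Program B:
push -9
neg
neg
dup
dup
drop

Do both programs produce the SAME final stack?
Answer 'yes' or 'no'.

Answer: yes

Derivation:
Program A trace:
  After 'push -9': [-9]
  After 'neg': [9]
  After 'neg': [-9]
  After 'dup': [-9, -9]
Program A final stack: [-9, -9]

Program B trace:
  After 'push -9': [-9]
  After 'neg': [9]
  After 'neg': [-9]
  After 'dup': [-9, -9]
  After 'dup': [-9, -9, -9]
  After 'drop': [-9, -9]
Program B final stack: [-9, -9]
Same: yes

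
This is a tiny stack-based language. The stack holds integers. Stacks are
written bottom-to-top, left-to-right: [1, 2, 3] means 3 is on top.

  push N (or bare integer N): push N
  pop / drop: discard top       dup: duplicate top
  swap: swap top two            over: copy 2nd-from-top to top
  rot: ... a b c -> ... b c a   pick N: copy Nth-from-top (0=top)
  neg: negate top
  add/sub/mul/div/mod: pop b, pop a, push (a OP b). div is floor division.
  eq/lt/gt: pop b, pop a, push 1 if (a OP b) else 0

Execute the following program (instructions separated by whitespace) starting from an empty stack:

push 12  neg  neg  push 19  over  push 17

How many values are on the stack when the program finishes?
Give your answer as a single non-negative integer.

After 'push 12': stack = [12] (depth 1)
After 'neg': stack = [-12] (depth 1)
After 'neg': stack = [12] (depth 1)
After 'push 19': stack = [12, 19] (depth 2)
After 'over': stack = [12, 19, 12] (depth 3)
After 'push 17': stack = [12, 19, 12, 17] (depth 4)

Answer: 4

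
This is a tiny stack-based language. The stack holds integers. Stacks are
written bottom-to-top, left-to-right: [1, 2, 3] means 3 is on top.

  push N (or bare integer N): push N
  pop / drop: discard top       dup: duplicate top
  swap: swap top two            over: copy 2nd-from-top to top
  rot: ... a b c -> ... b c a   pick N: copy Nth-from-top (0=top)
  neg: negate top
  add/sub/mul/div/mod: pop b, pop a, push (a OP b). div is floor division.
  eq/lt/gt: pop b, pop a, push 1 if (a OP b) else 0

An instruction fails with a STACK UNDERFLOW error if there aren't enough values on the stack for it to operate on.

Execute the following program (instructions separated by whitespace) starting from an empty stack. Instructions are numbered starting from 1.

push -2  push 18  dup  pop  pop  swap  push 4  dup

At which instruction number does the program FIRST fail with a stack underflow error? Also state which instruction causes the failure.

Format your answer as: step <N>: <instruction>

Step 1 ('push -2'): stack = [-2], depth = 1
Step 2 ('push 18'): stack = [-2, 18], depth = 2
Step 3 ('dup'): stack = [-2, 18, 18], depth = 3
Step 4 ('pop'): stack = [-2, 18], depth = 2
Step 5 ('pop'): stack = [-2], depth = 1
Step 6 ('swap'): needs 2 value(s) but depth is 1 — STACK UNDERFLOW

Answer: step 6: swap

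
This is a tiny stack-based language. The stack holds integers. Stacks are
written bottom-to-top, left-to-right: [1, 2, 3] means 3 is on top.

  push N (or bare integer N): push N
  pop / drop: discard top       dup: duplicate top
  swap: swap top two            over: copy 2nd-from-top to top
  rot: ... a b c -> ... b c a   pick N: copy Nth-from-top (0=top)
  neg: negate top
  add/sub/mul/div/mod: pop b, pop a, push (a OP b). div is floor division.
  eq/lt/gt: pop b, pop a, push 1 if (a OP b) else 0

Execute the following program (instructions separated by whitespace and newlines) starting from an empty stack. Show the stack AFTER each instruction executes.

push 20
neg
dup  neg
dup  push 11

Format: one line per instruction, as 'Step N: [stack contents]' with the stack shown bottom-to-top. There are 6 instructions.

Step 1: [20]
Step 2: [-20]
Step 3: [-20, -20]
Step 4: [-20, 20]
Step 5: [-20, 20, 20]
Step 6: [-20, 20, 20, 11]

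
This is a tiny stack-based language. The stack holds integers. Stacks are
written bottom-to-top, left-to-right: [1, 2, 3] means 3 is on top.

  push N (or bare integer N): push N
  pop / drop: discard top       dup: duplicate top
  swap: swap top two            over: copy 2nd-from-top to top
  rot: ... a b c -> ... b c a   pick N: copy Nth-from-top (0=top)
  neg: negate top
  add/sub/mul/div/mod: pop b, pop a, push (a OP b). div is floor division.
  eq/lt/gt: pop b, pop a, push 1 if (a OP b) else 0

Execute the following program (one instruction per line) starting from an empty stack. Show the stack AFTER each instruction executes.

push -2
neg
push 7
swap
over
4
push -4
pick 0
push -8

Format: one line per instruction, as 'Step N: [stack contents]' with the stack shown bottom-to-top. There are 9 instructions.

Step 1: [-2]
Step 2: [2]
Step 3: [2, 7]
Step 4: [7, 2]
Step 5: [7, 2, 7]
Step 6: [7, 2, 7, 4]
Step 7: [7, 2, 7, 4, -4]
Step 8: [7, 2, 7, 4, -4, -4]
Step 9: [7, 2, 7, 4, -4, -4, -8]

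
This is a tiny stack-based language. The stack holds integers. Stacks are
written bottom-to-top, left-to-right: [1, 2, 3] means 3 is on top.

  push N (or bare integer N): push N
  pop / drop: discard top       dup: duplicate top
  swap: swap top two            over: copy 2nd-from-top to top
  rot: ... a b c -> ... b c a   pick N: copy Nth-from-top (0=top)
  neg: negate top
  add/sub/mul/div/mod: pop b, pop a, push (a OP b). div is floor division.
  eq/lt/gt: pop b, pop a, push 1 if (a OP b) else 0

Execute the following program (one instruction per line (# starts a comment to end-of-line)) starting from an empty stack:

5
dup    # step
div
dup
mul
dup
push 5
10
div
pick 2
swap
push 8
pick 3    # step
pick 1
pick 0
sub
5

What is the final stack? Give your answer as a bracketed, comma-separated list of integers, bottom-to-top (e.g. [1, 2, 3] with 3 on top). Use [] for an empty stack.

After 'push 5': [5]
After 'dup': [5, 5]
After 'div': [1]
After 'dup': [1, 1]
After 'mul': [1]
After 'dup': [1, 1]
After 'push 5': [1, 1, 5]
After 'push 10': [1, 1, 5, 10]
After 'div': [1, 1, 0]
After 'pick 2': [1, 1, 0, 1]
After 'swap': [1, 1, 1, 0]
After 'push 8': [1, 1, 1, 0, 8]
After 'pick 3': [1, 1, 1, 0, 8, 1]
After 'pick 1': [1, 1, 1, 0, 8, 1, 8]
After 'pick 0': [1, 1, 1, 0, 8, 1, 8, 8]
After 'sub': [1, 1, 1, 0, 8, 1, 0]
After 'push 5': [1, 1, 1, 0, 8, 1, 0, 5]

Answer: [1, 1, 1, 0, 8, 1, 0, 5]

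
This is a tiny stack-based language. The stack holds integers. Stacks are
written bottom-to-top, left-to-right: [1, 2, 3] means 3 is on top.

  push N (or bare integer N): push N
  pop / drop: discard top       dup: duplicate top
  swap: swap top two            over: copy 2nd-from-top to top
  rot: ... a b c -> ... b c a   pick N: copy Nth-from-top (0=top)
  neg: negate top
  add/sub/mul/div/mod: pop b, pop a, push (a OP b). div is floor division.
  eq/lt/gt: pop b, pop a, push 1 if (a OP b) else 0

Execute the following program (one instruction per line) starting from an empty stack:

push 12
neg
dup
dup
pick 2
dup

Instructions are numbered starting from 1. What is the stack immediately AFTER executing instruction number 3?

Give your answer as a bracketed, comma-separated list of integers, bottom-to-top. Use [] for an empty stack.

Step 1 ('push 12'): [12]
Step 2 ('neg'): [-12]
Step 3 ('dup'): [-12, -12]

Answer: [-12, -12]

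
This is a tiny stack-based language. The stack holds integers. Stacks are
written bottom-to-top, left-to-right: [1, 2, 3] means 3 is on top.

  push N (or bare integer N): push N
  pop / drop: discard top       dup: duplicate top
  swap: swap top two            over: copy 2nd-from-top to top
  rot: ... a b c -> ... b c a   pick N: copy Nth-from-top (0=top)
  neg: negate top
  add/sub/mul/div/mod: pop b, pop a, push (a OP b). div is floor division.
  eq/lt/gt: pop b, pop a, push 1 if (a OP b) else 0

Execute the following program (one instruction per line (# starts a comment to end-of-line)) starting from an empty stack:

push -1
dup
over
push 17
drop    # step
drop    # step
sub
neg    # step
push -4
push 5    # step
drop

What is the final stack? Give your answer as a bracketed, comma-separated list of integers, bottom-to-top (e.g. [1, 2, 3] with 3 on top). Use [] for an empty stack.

Answer: [0, -4]

Derivation:
After 'push -1': [-1]
After 'dup': [-1, -1]
After 'over': [-1, -1, -1]
After 'push 17': [-1, -1, -1, 17]
After 'drop': [-1, -1, -1]
After 'drop': [-1, -1]
After 'sub': [0]
After 'neg': [0]
After 'push -4': [0, -4]
After 'push 5': [0, -4, 5]
After 'drop': [0, -4]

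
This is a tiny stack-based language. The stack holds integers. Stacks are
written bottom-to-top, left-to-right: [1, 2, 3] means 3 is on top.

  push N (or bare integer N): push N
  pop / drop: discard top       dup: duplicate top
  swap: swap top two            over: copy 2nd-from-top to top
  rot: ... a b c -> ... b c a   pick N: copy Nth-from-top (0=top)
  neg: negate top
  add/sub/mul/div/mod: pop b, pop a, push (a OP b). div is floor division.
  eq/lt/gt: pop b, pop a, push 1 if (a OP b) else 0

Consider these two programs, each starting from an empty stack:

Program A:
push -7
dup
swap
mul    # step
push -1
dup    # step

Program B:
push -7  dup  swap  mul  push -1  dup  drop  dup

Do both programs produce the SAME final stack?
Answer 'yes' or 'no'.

Answer: yes

Derivation:
Program A trace:
  After 'push -7': [-7]
  After 'dup': [-7, -7]
  After 'swap': [-7, -7]
  After 'mul': [49]
  After 'push -1': [49, -1]
  After 'dup': [49, -1, -1]
Program A final stack: [49, -1, -1]

Program B trace:
  After 'push -7': [-7]
  After 'dup': [-7, -7]
  After 'swap': [-7, -7]
  After 'mul': [49]
  After 'push -1': [49, -1]
  After 'dup': [49, -1, -1]
  After 'drop': [49, -1]
  After 'dup': [49, -1, -1]
Program B final stack: [49, -1, -1]
Same: yes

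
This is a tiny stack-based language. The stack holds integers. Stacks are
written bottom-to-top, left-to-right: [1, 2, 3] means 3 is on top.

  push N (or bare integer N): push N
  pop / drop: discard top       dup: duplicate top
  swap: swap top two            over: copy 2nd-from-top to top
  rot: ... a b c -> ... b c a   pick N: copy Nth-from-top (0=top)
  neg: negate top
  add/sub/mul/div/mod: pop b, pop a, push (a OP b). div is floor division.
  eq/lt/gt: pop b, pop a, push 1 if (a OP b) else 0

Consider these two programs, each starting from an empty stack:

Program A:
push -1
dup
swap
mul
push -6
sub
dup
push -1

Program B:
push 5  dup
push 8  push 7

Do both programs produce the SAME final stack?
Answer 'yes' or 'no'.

Program A trace:
  After 'push -1': [-1]
  After 'dup': [-1, -1]
  After 'swap': [-1, -1]
  After 'mul': [1]
  After 'push -6': [1, -6]
  After 'sub': [7]
  After 'dup': [7, 7]
  After 'push -1': [7, 7, -1]
Program A final stack: [7, 7, -1]

Program B trace:
  After 'push 5': [5]
  After 'dup': [5, 5]
  After 'push 8': [5, 5, 8]
  After 'push 7': [5, 5, 8, 7]
Program B final stack: [5, 5, 8, 7]
Same: no

Answer: no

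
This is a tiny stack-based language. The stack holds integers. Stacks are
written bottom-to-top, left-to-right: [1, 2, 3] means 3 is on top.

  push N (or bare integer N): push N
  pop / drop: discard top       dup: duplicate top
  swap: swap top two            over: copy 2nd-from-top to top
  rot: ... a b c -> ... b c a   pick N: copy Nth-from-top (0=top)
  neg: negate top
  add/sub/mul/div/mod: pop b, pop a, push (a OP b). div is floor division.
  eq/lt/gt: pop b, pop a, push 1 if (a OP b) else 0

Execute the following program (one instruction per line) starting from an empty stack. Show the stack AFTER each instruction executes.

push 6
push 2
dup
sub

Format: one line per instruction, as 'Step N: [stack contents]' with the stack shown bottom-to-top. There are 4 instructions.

Step 1: [6]
Step 2: [6, 2]
Step 3: [6, 2, 2]
Step 4: [6, 0]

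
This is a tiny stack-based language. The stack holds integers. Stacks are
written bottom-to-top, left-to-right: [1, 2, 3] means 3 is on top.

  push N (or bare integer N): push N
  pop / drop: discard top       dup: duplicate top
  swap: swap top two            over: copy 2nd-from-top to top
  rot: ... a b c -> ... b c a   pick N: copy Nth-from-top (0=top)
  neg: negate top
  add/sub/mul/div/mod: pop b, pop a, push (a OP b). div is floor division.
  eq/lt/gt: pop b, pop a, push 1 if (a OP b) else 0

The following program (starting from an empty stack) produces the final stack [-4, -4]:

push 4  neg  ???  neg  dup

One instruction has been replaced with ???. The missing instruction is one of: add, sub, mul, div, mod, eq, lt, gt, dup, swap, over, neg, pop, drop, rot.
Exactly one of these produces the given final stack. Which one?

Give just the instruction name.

Stack before ???: [-4]
Stack after ???:  [4]
The instruction that transforms [-4] -> [4] is: neg

Answer: neg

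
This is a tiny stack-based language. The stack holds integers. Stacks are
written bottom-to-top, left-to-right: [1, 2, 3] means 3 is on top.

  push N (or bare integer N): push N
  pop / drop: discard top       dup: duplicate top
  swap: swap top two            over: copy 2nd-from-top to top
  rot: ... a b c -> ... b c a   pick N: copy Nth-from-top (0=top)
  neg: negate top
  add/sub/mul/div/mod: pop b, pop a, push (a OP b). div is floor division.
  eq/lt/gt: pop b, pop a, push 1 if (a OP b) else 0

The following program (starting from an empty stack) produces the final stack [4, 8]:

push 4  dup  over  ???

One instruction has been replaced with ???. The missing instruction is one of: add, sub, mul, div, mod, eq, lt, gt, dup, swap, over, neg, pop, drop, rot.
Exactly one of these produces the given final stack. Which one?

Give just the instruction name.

Answer: add

Derivation:
Stack before ???: [4, 4, 4]
Stack after ???:  [4, 8]
The instruction that transforms [4, 4, 4] -> [4, 8] is: add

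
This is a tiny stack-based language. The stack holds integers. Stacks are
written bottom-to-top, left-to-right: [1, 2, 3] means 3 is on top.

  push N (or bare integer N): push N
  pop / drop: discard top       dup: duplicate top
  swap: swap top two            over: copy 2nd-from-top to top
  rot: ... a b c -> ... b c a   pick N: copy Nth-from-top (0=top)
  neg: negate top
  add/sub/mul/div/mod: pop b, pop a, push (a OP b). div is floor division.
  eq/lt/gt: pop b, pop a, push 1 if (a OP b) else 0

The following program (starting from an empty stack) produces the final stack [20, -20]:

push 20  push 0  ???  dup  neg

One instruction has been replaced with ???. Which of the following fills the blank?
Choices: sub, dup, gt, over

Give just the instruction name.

Answer: sub

Derivation:
Stack before ???: [20, 0]
Stack after ???:  [20]
Checking each choice:
  sub: MATCH
  dup: produces [20, 0, 0, 0]
  gt: produces [1, -1]
  over: produces [20, 0, 20, -20]


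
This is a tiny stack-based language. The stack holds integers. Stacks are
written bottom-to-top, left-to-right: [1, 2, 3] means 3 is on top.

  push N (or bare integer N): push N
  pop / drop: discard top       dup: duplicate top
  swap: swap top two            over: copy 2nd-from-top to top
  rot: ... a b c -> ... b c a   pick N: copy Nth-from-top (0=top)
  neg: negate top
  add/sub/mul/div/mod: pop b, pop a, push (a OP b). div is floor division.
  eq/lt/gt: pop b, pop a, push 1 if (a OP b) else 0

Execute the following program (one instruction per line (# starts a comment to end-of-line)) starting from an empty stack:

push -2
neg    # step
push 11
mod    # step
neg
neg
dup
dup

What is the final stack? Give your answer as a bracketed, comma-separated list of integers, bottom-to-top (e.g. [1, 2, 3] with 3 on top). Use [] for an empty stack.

After 'push -2': [-2]
After 'neg': [2]
After 'push 11': [2, 11]
After 'mod': [2]
After 'neg': [-2]
After 'neg': [2]
After 'dup': [2, 2]
After 'dup': [2, 2, 2]

Answer: [2, 2, 2]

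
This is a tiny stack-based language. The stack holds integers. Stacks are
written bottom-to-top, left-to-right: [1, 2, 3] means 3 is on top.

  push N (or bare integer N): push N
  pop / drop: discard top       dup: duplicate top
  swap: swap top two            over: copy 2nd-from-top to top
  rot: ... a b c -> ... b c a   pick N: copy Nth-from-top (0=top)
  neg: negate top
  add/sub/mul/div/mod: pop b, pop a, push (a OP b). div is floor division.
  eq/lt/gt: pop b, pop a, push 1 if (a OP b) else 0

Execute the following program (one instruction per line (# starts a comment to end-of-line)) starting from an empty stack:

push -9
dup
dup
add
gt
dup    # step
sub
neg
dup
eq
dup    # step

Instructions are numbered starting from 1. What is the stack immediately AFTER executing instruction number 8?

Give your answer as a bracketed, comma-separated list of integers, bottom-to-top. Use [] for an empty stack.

Step 1 ('push -9'): [-9]
Step 2 ('dup'): [-9, -9]
Step 3 ('dup'): [-9, -9, -9]
Step 4 ('add'): [-9, -18]
Step 5 ('gt'): [1]
Step 6 ('dup'): [1, 1]
Step 7 ('sub'): [0]
Step 8 ('neg'): [0]

Answer: [0]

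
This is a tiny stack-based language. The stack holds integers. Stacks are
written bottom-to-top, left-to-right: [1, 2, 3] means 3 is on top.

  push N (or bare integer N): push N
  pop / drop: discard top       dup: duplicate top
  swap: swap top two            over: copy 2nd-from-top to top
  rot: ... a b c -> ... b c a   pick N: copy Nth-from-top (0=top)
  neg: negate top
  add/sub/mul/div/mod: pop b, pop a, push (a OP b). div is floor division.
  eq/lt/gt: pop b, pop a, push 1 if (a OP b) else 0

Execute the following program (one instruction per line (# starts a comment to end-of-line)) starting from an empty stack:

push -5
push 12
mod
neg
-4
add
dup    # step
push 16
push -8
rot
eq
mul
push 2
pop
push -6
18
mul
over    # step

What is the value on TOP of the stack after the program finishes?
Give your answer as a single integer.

After 'push -5': [-5]
After 'push 12': [-5, 12]
After 'mod': [7]
After 'neg': [-7]
After 'push -4': [-7, -4]
After 'add': [-11]
After 'dup': [-11, -11]
After 'push 16': [-11, -11, 16]
After 'push -8': [-11, -11, 16, -8]
After 'rot': [-11, 16, -8, -11]
After 'eq': [-11, 16, 0]
After 'mul': [-11, 0]
After 'push 2': [-11, 0, 2]
After 'pop': [-11, 0]
After 'push -6': [-11, 0, -6]
After 'push 18': [-11, 0, -6, 18]
After 'mul': [-11, 0, -108]
After 'over': [-11, 0, -108, 0]

Answer: 0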